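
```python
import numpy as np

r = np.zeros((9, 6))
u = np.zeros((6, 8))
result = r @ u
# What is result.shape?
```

(9, 8)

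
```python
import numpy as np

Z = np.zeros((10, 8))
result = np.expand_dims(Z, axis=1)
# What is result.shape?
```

(10, 1, 8)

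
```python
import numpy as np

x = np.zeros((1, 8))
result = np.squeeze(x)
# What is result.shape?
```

(8,)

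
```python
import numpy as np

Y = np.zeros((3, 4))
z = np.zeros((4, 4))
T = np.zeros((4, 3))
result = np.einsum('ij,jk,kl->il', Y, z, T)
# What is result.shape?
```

(3, 3)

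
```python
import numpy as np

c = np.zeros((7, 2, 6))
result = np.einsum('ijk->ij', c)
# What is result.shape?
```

(7, 2)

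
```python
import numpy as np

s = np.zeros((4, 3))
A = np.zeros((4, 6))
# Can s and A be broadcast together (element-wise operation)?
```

No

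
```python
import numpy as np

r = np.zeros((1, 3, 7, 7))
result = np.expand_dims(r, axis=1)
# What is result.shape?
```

(1, 1, 3, 7, 7)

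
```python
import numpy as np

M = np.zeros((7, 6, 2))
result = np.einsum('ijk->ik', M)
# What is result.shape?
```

(7, 2)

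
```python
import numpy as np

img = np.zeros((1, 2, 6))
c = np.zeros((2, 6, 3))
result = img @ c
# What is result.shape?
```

(2, 2, 3)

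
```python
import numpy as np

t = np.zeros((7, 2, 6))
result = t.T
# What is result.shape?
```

(6, 2, 7)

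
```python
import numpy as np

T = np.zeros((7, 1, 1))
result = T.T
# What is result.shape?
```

(1, 1, 7)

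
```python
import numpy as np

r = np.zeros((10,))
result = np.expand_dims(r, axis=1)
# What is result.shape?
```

(10, 1)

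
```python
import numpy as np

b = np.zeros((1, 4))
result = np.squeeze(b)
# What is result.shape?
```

(4,)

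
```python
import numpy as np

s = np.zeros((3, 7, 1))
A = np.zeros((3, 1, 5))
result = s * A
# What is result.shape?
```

(3, 7, 5)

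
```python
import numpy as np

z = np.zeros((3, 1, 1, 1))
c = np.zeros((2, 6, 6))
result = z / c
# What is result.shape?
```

(3, 2, 6, 6)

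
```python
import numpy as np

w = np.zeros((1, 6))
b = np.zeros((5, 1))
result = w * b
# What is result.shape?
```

(5, 6)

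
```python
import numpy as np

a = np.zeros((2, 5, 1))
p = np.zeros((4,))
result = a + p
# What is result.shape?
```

(2, 5, 4)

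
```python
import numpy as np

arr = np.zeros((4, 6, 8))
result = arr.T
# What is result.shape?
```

(8, 6, 4)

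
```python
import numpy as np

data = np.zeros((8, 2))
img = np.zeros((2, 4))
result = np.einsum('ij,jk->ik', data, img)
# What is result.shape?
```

(8, 4)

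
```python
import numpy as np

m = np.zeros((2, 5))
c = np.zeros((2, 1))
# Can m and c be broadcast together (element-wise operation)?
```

Yes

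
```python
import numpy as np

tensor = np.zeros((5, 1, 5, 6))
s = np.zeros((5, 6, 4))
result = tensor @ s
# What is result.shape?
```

(5, 5, 5, 4)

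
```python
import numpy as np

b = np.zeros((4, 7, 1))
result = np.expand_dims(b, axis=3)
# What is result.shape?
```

(4, 7, 1, 1)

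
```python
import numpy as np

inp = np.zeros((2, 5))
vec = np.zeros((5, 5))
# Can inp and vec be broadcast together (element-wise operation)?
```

No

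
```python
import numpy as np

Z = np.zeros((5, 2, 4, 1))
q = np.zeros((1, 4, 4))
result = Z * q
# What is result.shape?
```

(5, 2, 4, 4)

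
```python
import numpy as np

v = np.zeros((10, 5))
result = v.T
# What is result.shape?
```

(5, 10)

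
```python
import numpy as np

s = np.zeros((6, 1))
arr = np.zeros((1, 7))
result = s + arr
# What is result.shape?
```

(6, 7)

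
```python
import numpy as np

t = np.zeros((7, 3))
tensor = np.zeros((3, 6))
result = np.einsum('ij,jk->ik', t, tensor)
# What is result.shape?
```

(7, 6)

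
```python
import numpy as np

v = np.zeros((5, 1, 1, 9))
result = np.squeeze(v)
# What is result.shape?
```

(5, 9)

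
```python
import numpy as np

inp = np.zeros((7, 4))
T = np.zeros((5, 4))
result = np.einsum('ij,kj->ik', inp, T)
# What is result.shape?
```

(7, 5)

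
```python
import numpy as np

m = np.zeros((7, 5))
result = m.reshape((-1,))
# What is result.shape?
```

(35,)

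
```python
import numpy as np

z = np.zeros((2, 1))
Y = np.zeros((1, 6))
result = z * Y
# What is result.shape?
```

(2, 6)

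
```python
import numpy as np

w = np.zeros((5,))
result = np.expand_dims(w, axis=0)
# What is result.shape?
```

(1, 5)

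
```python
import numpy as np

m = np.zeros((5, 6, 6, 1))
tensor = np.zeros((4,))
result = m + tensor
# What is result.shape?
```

(5, 6, 6, 4)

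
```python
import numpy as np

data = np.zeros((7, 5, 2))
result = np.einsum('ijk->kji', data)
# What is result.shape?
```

(2, 5, 7)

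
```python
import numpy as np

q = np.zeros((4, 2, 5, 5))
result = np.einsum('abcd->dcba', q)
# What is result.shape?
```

(5, 5, 2, 4)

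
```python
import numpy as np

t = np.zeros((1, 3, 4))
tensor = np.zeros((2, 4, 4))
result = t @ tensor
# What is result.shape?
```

(2, 3, 4)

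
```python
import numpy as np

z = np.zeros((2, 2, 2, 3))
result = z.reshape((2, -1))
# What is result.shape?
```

(2, 12)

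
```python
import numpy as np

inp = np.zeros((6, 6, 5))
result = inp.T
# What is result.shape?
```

(5, 6, 6)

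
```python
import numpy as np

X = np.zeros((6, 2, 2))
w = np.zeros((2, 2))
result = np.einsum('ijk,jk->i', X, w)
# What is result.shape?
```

(6,)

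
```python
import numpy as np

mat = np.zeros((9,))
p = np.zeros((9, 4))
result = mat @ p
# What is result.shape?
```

(4,)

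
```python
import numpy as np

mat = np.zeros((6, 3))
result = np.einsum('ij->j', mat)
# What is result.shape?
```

(3,)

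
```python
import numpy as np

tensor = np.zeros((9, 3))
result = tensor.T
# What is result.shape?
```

(3, 9)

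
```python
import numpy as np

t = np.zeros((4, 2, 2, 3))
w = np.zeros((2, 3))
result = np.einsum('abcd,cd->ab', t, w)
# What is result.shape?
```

(4, 2)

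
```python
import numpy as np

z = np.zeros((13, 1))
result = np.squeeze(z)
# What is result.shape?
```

(13,)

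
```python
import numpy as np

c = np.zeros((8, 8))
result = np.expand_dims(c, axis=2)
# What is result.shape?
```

(8, 8, 1)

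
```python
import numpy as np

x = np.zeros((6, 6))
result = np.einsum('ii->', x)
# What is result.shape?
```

()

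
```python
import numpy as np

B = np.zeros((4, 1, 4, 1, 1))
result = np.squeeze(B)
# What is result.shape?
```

(4, 4)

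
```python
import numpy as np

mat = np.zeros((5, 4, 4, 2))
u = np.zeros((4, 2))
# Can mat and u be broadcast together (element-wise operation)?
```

Yes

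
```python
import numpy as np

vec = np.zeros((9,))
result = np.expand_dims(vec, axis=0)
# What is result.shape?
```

(1, 9)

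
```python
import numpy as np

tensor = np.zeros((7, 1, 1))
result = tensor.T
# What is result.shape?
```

(1, 1, 7)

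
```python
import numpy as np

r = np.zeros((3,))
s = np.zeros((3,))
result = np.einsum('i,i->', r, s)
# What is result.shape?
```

()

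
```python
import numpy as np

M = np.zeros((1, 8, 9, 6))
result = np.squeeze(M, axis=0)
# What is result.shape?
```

(8, 9, 6)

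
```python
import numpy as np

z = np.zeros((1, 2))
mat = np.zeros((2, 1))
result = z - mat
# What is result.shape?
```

(2, 2)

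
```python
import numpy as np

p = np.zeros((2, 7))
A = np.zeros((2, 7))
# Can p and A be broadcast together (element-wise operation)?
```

Yes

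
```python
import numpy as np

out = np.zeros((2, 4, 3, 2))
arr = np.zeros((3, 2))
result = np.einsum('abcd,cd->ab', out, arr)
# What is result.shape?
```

(2, 4)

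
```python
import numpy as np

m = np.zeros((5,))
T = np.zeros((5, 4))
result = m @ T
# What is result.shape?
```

(4,)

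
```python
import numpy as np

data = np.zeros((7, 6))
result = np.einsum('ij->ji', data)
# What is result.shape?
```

(6, 7)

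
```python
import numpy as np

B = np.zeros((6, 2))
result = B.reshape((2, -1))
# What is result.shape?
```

(2, 6)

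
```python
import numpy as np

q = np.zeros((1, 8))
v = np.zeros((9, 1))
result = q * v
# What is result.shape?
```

(9, 8)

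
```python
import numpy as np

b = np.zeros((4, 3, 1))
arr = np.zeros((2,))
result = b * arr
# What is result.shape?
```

(4, 3, 2)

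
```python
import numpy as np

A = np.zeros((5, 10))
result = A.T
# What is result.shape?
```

(10, 5)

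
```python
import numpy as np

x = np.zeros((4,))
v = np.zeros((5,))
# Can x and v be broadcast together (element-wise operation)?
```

No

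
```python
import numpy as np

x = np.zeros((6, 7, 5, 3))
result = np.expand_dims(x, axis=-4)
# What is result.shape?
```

(6, 1, 7, 5, 3)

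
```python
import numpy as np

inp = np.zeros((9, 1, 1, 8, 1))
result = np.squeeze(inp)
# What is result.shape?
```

(9, 8)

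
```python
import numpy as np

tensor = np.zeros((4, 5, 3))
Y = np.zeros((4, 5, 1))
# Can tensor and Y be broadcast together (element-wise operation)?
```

Yes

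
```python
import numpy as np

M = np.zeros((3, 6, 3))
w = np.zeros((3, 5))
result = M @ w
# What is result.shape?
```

(3, 6, 5)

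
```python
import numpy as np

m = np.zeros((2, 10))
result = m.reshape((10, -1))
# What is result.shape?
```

(10, 2)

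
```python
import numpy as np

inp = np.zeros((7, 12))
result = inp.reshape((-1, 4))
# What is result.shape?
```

(21, 4)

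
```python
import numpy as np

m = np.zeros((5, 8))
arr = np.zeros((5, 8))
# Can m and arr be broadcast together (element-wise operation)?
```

Yes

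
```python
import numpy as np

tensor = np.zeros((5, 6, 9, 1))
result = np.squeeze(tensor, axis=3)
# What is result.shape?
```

(5, 6, 9)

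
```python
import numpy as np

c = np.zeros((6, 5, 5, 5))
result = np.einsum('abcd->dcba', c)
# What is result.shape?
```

(5, 5, 5, 6)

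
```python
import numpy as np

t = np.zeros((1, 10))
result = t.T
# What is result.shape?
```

(10, 1)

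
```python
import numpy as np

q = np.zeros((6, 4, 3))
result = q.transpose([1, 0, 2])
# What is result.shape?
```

(4, 6, 3)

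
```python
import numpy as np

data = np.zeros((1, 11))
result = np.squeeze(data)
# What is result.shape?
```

(11,)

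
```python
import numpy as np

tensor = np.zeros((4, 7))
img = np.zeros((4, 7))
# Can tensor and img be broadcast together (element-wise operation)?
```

Yes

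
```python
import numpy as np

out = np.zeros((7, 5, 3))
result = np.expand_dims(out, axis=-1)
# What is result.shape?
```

(7, 5, 3, 1)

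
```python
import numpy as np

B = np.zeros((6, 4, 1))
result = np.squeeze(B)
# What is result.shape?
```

(6, 4)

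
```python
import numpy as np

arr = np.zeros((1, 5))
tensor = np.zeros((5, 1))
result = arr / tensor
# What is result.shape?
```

(5, 5)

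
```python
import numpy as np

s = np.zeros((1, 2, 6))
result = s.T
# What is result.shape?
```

(6, 2, 1)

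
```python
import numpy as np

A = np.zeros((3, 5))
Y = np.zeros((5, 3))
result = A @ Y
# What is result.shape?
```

(3, 3)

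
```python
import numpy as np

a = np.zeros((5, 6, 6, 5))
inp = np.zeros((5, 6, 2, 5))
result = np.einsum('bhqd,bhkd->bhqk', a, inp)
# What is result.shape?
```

(5, 6, 6, 2)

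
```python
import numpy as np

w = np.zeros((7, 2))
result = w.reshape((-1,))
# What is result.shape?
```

(14,)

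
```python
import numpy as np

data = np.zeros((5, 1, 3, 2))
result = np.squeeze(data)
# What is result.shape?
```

(5, 3, 2)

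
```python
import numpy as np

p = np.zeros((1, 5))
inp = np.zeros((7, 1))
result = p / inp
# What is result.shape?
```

(7, 5)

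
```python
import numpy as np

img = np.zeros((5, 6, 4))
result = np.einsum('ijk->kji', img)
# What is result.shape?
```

(4, 6, 5)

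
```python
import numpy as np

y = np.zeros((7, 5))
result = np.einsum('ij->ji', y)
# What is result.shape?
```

(5, 7)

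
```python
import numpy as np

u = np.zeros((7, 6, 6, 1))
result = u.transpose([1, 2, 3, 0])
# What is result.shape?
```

(6, 6, 1, 7)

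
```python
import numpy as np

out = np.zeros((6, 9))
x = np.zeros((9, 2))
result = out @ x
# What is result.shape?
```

(6, 2)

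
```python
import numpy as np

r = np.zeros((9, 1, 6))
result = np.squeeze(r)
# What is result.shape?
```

(9, 6)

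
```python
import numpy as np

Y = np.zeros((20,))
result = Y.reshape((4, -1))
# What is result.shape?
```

(4, 5)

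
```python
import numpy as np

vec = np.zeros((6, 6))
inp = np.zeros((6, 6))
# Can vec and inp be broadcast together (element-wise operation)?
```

Yes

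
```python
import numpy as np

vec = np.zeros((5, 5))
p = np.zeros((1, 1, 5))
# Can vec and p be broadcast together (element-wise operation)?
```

Yes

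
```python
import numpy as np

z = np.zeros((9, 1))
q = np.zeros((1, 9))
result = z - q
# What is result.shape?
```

(9, 9)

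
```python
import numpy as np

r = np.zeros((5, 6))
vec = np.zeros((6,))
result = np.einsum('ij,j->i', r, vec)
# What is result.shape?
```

(5,)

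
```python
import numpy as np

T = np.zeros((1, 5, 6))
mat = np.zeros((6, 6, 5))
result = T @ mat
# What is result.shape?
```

(6, 5, 5)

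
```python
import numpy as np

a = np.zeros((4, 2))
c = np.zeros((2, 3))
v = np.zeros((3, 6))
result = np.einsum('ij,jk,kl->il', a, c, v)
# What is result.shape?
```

(4, 6)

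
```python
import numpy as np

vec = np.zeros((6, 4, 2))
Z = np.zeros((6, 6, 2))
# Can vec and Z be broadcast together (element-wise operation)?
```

No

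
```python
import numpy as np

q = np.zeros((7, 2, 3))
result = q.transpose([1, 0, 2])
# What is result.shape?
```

(2, 7, 3)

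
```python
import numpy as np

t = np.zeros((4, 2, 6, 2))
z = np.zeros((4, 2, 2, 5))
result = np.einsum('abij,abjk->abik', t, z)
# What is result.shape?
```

(4, 2, 6, 5)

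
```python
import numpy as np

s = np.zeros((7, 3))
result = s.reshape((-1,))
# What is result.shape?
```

(21,)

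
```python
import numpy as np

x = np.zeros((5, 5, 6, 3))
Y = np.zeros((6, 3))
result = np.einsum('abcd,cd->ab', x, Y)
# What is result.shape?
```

(5, 5)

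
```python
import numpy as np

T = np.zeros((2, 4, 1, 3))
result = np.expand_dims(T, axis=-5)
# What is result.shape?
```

(1, 2, 4, 1, 3)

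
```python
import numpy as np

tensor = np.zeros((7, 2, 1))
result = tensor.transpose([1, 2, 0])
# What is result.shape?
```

(2, 1, 7)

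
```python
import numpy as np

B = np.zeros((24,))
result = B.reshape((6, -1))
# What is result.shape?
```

(6, 4)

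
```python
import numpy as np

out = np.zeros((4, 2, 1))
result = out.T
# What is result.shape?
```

(1, 2, 4)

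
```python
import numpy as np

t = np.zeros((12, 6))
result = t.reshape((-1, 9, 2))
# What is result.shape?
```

(4, 9, 2)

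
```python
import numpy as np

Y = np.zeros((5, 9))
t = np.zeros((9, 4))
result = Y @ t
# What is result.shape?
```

(5, 4)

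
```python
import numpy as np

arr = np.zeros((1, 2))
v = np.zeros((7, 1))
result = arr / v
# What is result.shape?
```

(7, 2)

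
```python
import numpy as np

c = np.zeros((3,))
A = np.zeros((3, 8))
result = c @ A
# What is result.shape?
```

(8,)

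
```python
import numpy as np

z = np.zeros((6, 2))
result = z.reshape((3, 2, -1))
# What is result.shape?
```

(3, 2, 2)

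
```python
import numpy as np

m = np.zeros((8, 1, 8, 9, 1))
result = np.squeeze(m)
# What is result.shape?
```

(8, 8, 9)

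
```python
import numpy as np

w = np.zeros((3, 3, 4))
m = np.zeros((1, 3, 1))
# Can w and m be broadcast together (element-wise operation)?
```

Yes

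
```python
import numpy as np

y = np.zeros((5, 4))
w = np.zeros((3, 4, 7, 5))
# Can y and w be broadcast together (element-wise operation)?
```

No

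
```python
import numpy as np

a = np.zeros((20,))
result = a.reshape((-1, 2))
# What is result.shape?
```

(10, 2)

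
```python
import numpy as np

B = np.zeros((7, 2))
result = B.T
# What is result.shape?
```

(2, 7)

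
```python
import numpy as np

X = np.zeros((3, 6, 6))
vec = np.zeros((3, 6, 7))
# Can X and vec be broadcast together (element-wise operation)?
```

No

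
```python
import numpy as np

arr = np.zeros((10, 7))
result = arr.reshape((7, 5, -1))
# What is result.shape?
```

(7, 5, 2)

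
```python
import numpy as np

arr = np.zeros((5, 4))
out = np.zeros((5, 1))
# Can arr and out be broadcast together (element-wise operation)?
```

Yes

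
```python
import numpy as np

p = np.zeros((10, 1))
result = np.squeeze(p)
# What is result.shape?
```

(10,)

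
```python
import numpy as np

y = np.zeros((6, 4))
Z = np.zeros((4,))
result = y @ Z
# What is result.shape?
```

(6,)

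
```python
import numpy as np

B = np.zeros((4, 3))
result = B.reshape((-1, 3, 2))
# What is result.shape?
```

(2, 3, 2)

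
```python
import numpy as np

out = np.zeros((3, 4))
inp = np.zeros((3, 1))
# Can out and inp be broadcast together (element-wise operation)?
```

Yes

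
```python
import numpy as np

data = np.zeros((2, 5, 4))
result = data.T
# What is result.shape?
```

(4, 5, 2)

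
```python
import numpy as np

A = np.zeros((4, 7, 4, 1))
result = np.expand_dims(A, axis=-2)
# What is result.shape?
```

(4, 7, 4, 1, 1)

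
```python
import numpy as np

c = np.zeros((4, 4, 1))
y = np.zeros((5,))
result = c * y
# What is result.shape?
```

(4, 4, 5)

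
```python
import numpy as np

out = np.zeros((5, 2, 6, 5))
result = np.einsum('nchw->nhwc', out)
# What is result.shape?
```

(5, 6, 5, 2)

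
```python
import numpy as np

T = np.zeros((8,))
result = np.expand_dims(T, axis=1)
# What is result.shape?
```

(8, 1)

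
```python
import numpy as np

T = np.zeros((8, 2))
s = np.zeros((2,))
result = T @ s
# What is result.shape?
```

(8,)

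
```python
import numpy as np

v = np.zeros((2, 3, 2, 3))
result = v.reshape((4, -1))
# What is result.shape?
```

(4, 9)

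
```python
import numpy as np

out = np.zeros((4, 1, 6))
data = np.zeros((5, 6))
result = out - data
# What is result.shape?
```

(4, 5, 6)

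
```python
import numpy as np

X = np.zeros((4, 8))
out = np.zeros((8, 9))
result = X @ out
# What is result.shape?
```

(4, 9)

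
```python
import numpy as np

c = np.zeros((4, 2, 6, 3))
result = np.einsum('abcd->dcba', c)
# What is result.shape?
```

(3, 6, 2, 4)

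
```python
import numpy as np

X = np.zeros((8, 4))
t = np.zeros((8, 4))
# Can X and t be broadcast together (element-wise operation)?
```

Yes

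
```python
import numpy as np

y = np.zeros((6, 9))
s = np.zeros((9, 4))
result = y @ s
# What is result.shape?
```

(6, 4)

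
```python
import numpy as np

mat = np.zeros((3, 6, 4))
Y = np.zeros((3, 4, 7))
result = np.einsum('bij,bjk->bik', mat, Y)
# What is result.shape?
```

(3, 6, 7)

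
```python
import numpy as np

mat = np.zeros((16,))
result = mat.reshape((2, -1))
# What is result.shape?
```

(2, 8)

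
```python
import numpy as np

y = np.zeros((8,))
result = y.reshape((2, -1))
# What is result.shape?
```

(2, 4)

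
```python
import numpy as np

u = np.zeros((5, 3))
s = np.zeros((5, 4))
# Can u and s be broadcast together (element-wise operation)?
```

No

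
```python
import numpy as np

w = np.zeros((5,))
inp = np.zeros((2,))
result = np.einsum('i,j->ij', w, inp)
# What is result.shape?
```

(5, 2)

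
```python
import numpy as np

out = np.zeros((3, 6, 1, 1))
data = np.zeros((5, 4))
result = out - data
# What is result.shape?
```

(3, 6, 5, 4)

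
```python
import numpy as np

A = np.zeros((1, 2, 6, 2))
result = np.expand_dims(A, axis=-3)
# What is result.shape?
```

(1, 2, 1, 6, 2)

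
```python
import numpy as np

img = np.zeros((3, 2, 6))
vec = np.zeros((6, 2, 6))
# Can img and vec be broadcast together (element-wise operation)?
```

No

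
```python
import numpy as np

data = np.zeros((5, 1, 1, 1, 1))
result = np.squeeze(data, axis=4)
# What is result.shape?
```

(5, 1, 1, 1)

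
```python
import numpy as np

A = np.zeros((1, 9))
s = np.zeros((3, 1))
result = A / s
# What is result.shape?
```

(3, 9)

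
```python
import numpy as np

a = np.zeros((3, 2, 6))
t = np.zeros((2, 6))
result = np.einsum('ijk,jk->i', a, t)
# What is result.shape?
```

(3,)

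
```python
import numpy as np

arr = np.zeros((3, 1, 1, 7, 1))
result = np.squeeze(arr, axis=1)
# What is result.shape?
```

(3, 1, 7, 1)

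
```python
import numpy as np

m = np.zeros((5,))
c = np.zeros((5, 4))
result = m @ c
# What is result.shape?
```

(4,)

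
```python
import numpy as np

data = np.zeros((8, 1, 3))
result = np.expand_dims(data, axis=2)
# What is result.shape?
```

(8, 1, 1, 3)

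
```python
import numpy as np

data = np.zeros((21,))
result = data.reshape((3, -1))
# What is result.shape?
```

(3, 7)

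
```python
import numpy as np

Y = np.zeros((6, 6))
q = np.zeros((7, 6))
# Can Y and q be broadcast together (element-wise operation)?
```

No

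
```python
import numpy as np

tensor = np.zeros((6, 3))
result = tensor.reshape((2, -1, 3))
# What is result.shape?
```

(2, 3, 3)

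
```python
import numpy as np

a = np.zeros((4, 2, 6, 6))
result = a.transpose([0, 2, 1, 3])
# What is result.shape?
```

(4, 6, 2, 6)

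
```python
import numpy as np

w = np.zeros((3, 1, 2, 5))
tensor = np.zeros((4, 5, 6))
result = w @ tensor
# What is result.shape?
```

(3, 4, 2, 6)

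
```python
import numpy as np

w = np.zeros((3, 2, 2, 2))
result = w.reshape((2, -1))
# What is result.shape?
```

(2, 12)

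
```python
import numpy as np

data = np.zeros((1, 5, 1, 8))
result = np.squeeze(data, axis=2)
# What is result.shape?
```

(1, 5, 8)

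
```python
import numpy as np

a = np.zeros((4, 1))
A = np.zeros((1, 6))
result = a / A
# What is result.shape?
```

(4, 6)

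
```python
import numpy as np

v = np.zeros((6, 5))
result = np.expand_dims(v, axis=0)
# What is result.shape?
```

(1, 6, 5)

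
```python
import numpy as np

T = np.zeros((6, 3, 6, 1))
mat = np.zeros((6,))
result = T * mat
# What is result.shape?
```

(6, 3, 6, 6)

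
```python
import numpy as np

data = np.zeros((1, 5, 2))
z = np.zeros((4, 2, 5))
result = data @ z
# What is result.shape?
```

(4, 5, 5)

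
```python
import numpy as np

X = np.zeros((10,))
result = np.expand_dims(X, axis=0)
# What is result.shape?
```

(1, 10)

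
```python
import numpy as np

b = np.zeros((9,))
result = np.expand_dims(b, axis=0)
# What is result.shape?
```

(1, 9)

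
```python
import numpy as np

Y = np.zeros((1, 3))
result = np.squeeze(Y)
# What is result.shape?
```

(3,)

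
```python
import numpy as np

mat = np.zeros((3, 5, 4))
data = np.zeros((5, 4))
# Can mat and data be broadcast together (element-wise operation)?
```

Yes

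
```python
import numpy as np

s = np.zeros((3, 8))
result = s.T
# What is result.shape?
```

(8, 3)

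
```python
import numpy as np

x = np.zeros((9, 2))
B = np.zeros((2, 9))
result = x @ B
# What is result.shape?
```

(9, 9)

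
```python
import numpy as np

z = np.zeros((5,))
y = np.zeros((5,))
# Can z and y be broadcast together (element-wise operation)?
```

Yes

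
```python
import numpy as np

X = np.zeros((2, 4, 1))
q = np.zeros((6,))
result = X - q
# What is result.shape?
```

(2, 4, 6)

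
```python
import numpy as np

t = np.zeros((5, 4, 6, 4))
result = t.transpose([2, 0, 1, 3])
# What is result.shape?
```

(6, 5, 4, 4)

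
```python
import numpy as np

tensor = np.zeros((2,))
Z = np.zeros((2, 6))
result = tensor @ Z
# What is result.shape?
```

(6,)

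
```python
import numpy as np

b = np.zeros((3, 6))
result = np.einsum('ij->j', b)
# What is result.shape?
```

(6,)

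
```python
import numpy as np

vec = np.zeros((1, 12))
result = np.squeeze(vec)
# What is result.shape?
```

(12,)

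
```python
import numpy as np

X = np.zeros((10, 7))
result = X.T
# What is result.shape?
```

(7, 10)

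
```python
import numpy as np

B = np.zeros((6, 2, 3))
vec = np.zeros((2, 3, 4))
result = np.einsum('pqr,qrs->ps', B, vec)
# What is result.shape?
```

(6, 4)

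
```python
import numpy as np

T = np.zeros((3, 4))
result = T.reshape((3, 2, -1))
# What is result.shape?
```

(3, 2, 2)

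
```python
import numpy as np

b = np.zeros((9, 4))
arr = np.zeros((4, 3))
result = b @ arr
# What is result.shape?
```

(9, 3)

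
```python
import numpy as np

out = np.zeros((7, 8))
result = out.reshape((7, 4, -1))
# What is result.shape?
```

(7, 4, 2)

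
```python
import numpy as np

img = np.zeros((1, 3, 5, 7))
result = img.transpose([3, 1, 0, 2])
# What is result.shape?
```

(7, 3, 1, 5)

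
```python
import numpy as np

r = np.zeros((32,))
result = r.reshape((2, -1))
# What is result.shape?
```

(2, 16)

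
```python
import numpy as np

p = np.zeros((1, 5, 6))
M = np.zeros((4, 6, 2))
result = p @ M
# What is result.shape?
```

(4, 5, 2)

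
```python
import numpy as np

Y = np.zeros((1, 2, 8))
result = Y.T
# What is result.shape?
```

(8, 2, 1)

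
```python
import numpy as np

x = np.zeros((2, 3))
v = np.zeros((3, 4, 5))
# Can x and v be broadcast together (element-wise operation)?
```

No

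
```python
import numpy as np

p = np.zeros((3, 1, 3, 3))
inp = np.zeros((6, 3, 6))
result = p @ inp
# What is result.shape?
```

(3, 6, 3, 6)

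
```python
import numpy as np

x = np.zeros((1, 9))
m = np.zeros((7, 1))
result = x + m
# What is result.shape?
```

(7, 9)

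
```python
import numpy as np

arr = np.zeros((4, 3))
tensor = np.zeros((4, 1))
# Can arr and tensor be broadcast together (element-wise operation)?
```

Yes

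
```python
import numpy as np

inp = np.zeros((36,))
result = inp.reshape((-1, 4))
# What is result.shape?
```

(9, 4)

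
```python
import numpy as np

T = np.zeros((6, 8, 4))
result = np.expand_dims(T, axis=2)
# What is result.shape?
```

(6, 8, 1, 4)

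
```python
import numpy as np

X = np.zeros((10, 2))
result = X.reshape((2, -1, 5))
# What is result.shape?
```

(2, 2, 5)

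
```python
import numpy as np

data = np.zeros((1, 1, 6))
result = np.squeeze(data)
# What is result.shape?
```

(6,)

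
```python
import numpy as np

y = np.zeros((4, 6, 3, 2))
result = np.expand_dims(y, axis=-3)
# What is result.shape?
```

(4, 6, 1, 3, 2)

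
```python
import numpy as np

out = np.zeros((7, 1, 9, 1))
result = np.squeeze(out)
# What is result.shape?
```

(7, 9)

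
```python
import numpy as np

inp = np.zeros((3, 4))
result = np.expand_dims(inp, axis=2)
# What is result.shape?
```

(3, 4, 1)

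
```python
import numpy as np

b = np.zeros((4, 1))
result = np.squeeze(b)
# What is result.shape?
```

(4,)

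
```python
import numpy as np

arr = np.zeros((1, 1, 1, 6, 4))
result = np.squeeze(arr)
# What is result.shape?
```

(6, 4)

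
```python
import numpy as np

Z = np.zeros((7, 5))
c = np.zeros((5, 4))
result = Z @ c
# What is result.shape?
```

(7, 4)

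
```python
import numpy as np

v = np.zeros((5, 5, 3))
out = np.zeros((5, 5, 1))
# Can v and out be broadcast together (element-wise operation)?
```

Yes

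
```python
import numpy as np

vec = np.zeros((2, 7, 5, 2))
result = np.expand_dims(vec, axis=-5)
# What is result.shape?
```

(1, 2, 7, 5, 2)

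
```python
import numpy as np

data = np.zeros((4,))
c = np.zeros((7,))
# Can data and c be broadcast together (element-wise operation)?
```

No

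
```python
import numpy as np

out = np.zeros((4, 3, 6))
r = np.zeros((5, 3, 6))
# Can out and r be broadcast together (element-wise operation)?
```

No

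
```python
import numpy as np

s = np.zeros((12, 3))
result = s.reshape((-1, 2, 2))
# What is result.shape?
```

(9, 2, 2)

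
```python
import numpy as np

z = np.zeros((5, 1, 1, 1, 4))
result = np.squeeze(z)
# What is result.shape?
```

(5, 4)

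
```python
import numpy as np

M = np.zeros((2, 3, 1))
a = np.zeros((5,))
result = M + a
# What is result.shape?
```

(2, 3, 5)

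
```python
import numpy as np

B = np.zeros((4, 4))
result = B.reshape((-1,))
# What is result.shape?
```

(16,)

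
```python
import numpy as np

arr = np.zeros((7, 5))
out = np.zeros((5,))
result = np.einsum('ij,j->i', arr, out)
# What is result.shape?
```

(7,)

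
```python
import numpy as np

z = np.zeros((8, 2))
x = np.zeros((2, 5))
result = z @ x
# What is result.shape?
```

(8, 5)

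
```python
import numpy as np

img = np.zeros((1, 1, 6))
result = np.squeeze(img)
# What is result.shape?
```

(6,)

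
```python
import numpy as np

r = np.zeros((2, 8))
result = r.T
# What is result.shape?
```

(8, 2)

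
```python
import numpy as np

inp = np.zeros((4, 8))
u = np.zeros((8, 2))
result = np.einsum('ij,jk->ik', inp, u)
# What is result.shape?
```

(4, 2)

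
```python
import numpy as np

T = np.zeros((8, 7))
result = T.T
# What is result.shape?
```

(7, 8)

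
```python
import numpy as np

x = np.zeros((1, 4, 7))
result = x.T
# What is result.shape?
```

(7, 4, 1)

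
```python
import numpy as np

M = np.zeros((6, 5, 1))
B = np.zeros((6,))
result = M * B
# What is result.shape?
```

(6, 5, 6)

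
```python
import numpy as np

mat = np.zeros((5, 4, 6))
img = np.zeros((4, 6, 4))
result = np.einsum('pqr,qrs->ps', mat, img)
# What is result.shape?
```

(5, 4)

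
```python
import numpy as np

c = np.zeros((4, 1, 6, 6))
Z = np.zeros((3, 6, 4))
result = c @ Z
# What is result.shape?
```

(4, 3, 6, 4)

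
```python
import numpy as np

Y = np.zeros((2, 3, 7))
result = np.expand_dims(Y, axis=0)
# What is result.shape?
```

(1, 2, 3, 7)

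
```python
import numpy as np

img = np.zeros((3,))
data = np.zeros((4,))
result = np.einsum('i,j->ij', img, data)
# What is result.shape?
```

(3, 4)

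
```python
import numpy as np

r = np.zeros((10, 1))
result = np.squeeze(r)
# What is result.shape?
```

(10,)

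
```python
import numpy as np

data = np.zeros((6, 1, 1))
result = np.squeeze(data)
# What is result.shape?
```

(6,)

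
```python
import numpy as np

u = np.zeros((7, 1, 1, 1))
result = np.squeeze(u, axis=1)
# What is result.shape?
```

(7, 1, 1)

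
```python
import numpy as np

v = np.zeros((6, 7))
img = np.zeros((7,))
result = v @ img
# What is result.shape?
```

(6,)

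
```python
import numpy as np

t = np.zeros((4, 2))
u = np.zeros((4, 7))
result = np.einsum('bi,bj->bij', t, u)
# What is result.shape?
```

(4, 2, 7)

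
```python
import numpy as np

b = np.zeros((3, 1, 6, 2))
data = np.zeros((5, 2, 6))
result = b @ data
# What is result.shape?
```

(3, 5, 6, 6)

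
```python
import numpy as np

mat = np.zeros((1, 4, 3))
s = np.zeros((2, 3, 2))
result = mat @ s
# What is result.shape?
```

(2, 4, 2)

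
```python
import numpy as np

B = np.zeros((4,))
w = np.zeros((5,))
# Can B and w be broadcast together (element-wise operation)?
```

No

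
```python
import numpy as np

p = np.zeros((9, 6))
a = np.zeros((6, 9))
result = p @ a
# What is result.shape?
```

(9, 9)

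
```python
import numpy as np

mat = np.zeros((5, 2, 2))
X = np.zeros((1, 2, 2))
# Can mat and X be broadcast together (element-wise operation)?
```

Yes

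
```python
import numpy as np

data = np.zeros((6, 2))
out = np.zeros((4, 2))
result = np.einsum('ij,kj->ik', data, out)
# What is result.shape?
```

(6, 4)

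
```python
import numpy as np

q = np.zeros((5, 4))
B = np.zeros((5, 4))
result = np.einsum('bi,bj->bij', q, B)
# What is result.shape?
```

(5, 4, 4)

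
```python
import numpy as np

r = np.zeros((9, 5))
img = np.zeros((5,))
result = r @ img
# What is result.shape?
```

(9,)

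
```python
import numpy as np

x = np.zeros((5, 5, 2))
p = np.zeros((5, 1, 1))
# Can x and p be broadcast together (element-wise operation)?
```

Yes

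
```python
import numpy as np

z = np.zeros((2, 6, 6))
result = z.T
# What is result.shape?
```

(6, 6, 2)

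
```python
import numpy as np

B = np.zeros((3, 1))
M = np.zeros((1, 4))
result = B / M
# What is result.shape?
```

(3, 4)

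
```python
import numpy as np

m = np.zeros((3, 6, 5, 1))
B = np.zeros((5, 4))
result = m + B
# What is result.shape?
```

(3, 6, 5, 4)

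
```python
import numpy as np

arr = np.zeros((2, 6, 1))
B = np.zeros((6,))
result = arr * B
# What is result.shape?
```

(2, 6, 6)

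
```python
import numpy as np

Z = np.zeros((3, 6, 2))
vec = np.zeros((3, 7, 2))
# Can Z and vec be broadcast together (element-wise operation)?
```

No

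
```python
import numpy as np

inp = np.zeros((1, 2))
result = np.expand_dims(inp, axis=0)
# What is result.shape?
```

(1, 1, 2)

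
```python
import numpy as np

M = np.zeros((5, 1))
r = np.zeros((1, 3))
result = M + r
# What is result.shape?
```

(5, 3)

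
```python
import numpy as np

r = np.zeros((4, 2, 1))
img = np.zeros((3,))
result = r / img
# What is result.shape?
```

(4, 2, 3)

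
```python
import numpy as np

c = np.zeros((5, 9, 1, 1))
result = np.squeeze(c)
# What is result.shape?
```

(5, 9)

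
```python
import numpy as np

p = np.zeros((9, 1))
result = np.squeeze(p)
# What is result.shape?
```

(9,)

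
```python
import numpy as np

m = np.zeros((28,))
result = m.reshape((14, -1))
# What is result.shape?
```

(14, 2)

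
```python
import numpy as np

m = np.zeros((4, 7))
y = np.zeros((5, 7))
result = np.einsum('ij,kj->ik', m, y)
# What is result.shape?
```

(4, 5)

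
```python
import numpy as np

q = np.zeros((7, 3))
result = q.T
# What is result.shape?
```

(3, 7)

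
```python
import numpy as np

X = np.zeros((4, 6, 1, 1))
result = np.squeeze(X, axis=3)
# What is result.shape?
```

(4, 6, 1)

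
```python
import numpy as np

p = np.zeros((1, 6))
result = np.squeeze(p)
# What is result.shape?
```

(6,)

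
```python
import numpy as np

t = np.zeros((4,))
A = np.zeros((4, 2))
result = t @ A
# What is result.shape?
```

(2,)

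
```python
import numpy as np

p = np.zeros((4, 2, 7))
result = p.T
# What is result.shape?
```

(7, 2, 4)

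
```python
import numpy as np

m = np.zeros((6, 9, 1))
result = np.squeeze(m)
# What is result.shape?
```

(6, 9)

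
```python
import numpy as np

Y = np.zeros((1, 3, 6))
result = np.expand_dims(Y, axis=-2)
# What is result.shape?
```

(1, 3, 1, 6)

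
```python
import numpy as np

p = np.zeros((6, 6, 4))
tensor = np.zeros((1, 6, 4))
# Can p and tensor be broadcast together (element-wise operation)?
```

Yes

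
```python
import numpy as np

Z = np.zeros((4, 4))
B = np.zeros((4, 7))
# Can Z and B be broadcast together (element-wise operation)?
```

No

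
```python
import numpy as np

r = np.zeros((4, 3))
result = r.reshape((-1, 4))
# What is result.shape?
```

(3, 4)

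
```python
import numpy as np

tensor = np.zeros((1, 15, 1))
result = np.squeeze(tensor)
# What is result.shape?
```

(15,)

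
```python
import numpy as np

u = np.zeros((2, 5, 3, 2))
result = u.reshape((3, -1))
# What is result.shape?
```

(3, 20)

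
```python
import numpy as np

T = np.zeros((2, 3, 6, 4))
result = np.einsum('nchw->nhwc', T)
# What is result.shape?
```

(2, 6, 4, 3)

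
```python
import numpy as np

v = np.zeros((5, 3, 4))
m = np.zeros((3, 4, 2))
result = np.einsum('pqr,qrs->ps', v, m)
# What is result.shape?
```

(5, 2)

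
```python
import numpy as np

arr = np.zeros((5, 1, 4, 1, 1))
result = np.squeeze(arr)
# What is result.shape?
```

(5, 4)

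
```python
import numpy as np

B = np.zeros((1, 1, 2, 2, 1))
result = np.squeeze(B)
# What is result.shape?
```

(2, 2)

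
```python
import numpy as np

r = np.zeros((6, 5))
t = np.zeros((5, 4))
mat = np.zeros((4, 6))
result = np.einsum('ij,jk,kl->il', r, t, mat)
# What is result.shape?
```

(6, 6)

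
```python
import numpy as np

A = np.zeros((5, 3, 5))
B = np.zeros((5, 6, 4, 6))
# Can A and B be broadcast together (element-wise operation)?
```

No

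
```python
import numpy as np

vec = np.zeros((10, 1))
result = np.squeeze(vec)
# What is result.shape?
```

(10,)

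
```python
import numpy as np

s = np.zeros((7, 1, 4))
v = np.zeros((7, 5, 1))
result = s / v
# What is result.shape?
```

(7, 5, 4)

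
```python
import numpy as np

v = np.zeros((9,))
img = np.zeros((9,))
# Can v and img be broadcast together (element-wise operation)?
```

Yes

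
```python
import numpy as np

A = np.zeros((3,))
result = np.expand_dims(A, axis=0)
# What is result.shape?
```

(1, 3)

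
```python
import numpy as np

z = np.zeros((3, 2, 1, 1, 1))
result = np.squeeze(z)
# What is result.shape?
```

(3, 2)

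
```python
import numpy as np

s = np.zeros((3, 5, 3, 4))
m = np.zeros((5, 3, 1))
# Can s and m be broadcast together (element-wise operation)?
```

Yes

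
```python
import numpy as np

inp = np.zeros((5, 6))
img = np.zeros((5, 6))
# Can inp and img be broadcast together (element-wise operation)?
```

Yes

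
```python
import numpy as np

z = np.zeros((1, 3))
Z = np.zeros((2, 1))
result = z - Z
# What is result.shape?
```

(2, 3)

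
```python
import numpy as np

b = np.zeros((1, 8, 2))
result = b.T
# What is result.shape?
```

(2, 8, 1)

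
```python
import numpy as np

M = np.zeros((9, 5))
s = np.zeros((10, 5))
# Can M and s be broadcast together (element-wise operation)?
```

No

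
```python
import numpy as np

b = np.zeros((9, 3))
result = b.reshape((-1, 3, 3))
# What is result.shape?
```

(3, 3, 3)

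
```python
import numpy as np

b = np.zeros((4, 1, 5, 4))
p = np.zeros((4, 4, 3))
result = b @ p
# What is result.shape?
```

(4, 4, 5, 3)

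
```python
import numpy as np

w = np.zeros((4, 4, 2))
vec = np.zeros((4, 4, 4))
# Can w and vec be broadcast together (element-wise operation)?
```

No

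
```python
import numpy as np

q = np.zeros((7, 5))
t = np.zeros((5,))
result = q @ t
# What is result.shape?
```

(7,)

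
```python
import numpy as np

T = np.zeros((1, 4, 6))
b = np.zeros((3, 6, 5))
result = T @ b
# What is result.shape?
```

(3, 4, 5)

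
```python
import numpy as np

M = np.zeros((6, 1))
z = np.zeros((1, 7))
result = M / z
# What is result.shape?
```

(6, 7)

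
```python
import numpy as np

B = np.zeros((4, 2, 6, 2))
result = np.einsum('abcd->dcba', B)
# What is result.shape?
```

(2, 6, 2, 4)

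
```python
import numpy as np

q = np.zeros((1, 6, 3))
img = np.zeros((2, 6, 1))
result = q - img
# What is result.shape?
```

(2, 6, 3)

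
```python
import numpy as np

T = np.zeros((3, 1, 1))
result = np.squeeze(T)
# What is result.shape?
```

(3,)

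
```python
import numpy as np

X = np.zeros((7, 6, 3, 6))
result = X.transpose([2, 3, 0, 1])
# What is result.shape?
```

(3, 6, 7, 6)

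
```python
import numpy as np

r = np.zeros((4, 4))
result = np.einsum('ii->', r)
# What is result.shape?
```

()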